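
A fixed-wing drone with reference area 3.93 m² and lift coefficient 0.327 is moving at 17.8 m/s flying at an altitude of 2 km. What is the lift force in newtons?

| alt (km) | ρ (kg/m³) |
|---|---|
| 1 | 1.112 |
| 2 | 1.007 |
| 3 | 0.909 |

L = 205 N

At 2 km, from the table: ρ = 1.007 kg/m³.
L = ½ρv²S·CL = ½ × 1.007 × 17.8² × 3.93 × 0.327 = 205 N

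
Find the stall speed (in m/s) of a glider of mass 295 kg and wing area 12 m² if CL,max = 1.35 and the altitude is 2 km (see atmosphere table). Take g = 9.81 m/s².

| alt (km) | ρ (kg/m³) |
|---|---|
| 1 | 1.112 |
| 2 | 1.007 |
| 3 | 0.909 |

At 2 km, from the table: ρ = 1.007 kg/m³.
Stall occurs when L = W at CL,max. W = mg = 295 × 9.81 = 2894 N.
From L = ½ρV²S·CL,max = W: V_stall = √(2W/(ρSCL,max)) = √(2·2894/(1.007·12·1.35))
V_stall = √354.8 = 18.8 m/s

V_stall = 18.8 m/s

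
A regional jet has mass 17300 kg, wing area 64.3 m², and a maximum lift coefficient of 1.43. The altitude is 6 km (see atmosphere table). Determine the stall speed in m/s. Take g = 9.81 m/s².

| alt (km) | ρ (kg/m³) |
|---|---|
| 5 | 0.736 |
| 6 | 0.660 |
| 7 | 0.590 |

At 6 km, from the table: ρ = 0.660 kg/m³.
At stall, lift equals weight: L = W = m·g = 17300 × 9.81 = 1.697×10^5 N.
From L = ½ρV²S·CL,max = W: V_stall = √(2W/(ρSCL,max)) = √(2·1.697×10^5/(0.66·64.3·1.43))
V_stall = √5593 = 74.8 m/s

V_stall = 74.8 m/s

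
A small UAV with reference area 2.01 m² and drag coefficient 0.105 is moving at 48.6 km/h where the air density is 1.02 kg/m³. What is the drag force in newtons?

Convert speed: v = 48.6 km/h ÷ 3.6 = 13.5 m/s.
D = ½ρv²S·CD = ½ × 1.02 × 13.5² × 2.01 × 0.105 = 19.6 N

D = 19.6 N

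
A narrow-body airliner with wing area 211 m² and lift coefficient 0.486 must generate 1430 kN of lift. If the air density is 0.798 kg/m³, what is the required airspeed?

L = ½ρv²S·CL ⇒ v = √(2L/(ρ·S·CL))
v = √(2 × 1.43×10^6 / (0.798 × 211 × 0.486)) = √34950 = 187 m/s

v = 187 m/s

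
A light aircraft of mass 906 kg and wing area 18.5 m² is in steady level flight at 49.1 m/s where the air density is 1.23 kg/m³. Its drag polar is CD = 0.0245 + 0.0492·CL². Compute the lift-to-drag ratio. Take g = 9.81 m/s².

L/D = 10.9

In steady level flight, lift balances weight: W = mg = 906 × 9.81 = 8887.9 N.
q = ½ρv² = ½ × 1.23 × 49.1² = 1483 Pa.
CL = W/(q·S) = 8887.9 / (1483 × 18.5) = 0.324.
CD = 0.0245 + 0.0492 × 0.324² = 0.02967.
L/D = CL/CD = 0.324 / 0.02967 = 10.9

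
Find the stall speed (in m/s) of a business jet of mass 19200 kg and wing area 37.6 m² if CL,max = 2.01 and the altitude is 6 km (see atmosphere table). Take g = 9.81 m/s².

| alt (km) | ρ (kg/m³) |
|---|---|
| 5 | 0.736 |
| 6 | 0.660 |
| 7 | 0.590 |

V_stall = 86.9 m/s

At 6 km, from the table: ρ = 0.660 kg/m³.
At stall, lift equals weight: L = W = m·g = 19200 × 9.81 = 1.884×10^5 N.
From L = ½ρV²S·CL,max = W: V_stall = √(2W/(ρSCL,max)) = √(2·1.884×10^5/(0.66·37.6·2.01))
V_stall = √7552 = 86.9 m/s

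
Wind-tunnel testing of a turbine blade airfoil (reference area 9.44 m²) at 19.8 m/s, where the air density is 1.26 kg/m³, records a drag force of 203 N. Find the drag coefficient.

CD = 0.0871

From D = ½ρv²S·CD, rearranging gives CD = 2D/(ρv²S).
CD = 2 × 203 / (1.26 × 19.8² × 9.44) = 0.0871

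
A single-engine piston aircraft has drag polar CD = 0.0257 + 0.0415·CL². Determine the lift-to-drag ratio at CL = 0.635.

CD = 0.0257 + 0.0415 × 0.635² = 0.04243
L/D = CL/CD = 0.635 / 0.04243 = 15

L/D = 15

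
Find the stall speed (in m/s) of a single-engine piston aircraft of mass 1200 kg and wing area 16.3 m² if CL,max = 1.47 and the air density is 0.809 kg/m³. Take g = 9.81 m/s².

V_stall = 34.9 m/s

Weight W = mg = 1200 × 9.81 = 11770 N.
V_stall = √(2W/(ρ·S·CL,max)) = √(2 × 11770 / (0.809 × 16.3 × 1.47))
V_stall = √1215 = 34.9 m/s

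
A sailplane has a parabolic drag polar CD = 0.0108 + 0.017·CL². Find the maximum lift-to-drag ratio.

For CD = CD0 + K·CL², (L/D)max occurs at CL* = √(CD0/K) and equals 1/(2√(K·CD0)).
(L/D)max = 1/(2√(0.017 × 0.0108)) = 1/(2 × 0.01355) = 36.9

(L/D)max = 36.9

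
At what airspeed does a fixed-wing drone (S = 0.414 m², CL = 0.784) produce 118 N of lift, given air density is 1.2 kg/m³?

v = 24.6 m/s

L = ½ρv²S·CL ⇒ v = √(2L/(ρ·S·CL))
v = √(2 × 118 / (1.2 × 0.414 × 0.784)) = √605.9 = 24.6 m/s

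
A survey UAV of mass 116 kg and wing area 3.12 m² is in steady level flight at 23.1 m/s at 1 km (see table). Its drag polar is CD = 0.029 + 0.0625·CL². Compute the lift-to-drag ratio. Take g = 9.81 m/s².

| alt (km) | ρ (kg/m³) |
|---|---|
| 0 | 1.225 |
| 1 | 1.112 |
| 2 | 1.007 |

L/D = 9.96

At 1 km, from the table: ρ = 1.112 kg/m³.
Level flight ⇒ L = W = m·g = 116 × 9.81 = 1138 N.
Dynamic pressure q = 0.5 × 1.112 × 23.1² = 296.7 Pa.
CL = W/(q·S) = 1138 / (296.7 × 3.12) = 1.229.
CD = 0.029 + 0.0625 × 1.229² = 0.1235.
L/D = CL/CD = 1.229 / 0.1235 = 9.96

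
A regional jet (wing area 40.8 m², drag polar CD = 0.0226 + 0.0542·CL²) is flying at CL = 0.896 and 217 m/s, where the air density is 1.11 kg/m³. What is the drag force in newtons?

CD = 0.0226 + 0.0542 × 0.896² = 0.06611
D = ½ρv²S·CD = ½ × 1.11 × 217² × 40.8 × 0.06611 = 70500 N

D = 70500 N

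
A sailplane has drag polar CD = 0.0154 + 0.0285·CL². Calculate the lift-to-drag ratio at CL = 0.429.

CD = 0.0154 + 0.0285 × 0.429² = 0.02065
L/D = CL/CD = 0.429 / 0.02065 = 20.8

L/D = 20.8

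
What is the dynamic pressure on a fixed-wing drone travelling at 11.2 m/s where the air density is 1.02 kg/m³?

q = ½ρv² = ½ × 1.02 × 11.2² = 64 Pa

q = 64 Pa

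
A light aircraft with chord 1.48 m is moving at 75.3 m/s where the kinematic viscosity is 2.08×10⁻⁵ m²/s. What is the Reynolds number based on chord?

Re = v·c/ν = 75.3 × 1.48 / (2.08×10⁻⁵) = 5.36×10^6

Re = 5.36×10^6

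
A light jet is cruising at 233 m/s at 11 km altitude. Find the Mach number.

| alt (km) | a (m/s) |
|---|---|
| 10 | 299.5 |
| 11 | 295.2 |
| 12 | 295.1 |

At 11 km, from the table: a = 295.2 m/s.
M = v/a = 233 / 295.2 = 0.789

M = 0.789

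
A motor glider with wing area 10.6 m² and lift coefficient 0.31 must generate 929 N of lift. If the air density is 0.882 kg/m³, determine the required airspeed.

L = ½ρv²S·CL ⇒ v = √(2L/(ρ·S·CL))
v = √(2 × 929 / (0.882 × 10.6 × 0.31)) = √641.1 = 25.3 m/s

v = 25.3 m/s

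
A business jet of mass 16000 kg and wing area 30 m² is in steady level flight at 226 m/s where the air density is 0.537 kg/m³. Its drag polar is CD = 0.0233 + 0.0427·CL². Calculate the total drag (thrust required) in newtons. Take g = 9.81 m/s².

In steady level flight, lift balances weight: W = mg = 16000 × 9.81 = 1.5696×10^5 N.
q = ½ρv² = ½ × 0.537 × 226² = 13710 Pa.
Required CL = L/(qS) = 1.5696×10^5/(13710·30) = 0.3815.
CD = 0.0233 + 0.0427 × 0.3815² = 0.02951.
D = q·S·CD = 13710 × 30 × 0.02951 = 12140 N

D = 12100 N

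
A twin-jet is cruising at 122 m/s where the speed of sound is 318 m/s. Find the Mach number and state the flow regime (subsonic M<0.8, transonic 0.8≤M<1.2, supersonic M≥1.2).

M = v/a = 122 / 318 = 0.384
M = 0.384 → subsonic.

M = 0.384 (subsonic)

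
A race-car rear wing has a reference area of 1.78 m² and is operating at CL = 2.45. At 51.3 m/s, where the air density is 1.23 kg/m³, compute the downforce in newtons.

L = ½ρv²S·CL = ½ × 1.23 × 51.3² × 1.78 × 2.45 = 7060 N ≈ 7.06 kN

L = 7060 N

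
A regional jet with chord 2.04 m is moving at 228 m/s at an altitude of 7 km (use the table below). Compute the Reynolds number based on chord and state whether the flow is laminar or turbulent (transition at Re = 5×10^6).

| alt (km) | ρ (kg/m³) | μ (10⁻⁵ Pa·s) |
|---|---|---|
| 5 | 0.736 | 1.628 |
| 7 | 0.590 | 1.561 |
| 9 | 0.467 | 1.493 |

Re = 1.76×10^7 (turbulent)

At 7 km, from the table: ρ = 0.590 kg/m³, μ = 1.561×10⁻⁵ Pa·s.
Re = ρ·v·c/μ = 0.59 × 228 × 2.04 / (1.561×10⁻⁵) = 1.76×10^7
Since 1.76×10^7 > 5×10^6, the flow is turbulent.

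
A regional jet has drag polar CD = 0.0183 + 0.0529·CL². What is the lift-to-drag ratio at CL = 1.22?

L/D = 12.6

CD = 0.0183 + 0.0529 × 1.22² = 0.09704
L/D = CL/CD = 1.22 / 0.09704 = 12.6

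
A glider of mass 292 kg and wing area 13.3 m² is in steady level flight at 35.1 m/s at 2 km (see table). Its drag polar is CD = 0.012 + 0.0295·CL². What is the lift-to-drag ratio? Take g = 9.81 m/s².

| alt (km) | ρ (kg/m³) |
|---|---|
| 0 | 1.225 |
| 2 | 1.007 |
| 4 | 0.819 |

L/D = 22.3

At 2 km, from the table: ρ = 1.007 kg/m³.
In steady level flight, lift balances weight: W = mg = 292 × 9.81 = 2864.5 N.
Dynamic pressure q = 0.5 × 1.007 × 35.1² = 620.3 Pa.
CL = W/(q·S) = 2864.5 / (620.3 × 13.3) = 0.3472.
CD = 0.012 + 0.0295 × 0.3472² = 0.01556.
L/D = CL/CD = 0.3472 / 0.01556 = 22.3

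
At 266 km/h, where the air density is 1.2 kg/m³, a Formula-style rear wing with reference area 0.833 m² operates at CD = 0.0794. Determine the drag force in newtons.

Convert speed: v = 266 km/h ÷ 3.6 = 73.89 m/s.
D = ½ρv²S·CD = ½ × 1.2 × 73.89² × 0.833 × 0.0794 = 217 N

D = 217 N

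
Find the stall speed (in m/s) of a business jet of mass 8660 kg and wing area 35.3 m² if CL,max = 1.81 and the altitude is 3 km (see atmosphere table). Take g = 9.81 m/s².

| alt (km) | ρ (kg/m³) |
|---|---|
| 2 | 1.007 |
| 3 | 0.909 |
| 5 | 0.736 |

V_stall = 54.1 m/s

At 3 km, from the table: ρ = 0.909 kg/m³.
At stall, lift equals weight: L = W = m·g = 8660 × 9.81 = 84950 N.
V_stall = √(2W/(ρ·S·CL,max)) = √(2 × 84950 / (0.909 × 35.3 × 1.81))
V_stall = √2925 = 54.1 m/s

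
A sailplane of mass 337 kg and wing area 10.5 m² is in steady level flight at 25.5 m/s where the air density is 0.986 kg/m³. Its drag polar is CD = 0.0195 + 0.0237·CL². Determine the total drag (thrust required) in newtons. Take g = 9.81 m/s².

Level flight ⇒ L = W = m·g = 337 × 9.81 = 3306 N.
q = ½ρv² = ½ × 0.986 × 25.5² = 320.6 Pa.
Required CL = L/(qS) = 3306/(320.6·10.5) = 0.9822.
CD = 0.0195 + 0.0237 × 0.9822² = 0.04236.
D = q·S·CD = 320.6 × 10.5 × 0.04236 = 142.6 N

D = 143 N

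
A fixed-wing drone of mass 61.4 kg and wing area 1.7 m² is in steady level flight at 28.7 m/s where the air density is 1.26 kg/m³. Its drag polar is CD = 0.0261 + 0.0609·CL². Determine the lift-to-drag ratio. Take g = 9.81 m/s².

L/D = 12.5

Level flight ⇒ L = W = m·g = 61.4 × 9.81 = 602.33 N.
q = ½ρv² = ½ × 1.26 × 28.7² = 518.9 Pa.
CL = W/(q·S) = 602.33 / (518.9 × 1.7) = 0.6828.
CD = 0.0261 + 0.0609 × 0.6828² = 0.05449.
L/D = CL/CD = 0.6828 / 0.05449 = 12.5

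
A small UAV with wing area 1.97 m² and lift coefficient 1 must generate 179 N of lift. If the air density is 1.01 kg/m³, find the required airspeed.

L = ½ρv²S·CL ⇒ v = √(2L/(ρ·S·CL))
v = √(2 × 179 / (1.01 × 1.97 × 1)) = √179.9 = 13.4 m/s

v = 13.4 m/s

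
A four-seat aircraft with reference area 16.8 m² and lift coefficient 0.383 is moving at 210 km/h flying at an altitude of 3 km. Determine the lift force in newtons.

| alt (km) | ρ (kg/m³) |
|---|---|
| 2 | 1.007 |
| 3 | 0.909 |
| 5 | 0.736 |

At 3 km, from the table: ρ = 0.909 kg/m³.
Convert speed: v = 210 km/h ÷ 3.6 = 58.33 m/s.
Dynamic pressure q = ½ρv² = ½ × 0.909 × 58.33² = 1547 Pa.
L = q·S·CL = 1547 × 16.8 × 0.383 = 9950 N ≈ 9.95 kN

L = 9950 N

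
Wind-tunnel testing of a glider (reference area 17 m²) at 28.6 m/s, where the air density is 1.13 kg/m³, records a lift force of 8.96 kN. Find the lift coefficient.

From L = ½ρv²S·CL, rearranging gives CL = 2L/(ρv²S).
CL = 2 × 8960 / (1.13 × 28.6² × 17) = 1.14

CL = 1.14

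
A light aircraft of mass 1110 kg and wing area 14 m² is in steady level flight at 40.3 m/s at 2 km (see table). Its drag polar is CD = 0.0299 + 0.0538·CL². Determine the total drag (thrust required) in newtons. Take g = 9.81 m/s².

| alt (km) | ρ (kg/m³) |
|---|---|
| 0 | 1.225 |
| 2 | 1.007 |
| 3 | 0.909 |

At 2 km, from the table: ρ = 1.007 kg/m³.
In steady level flight, lift balances weight: W = mg = 1110 × 9.81 = 10889 N.
Dynamic pressure q = 0.5 × 1.007 × 40.3² = 817.7 Pa.
CL = 2W/(ρv²S) = 2×10889/(1.007×40.3²×14) = 0.9512.
CD = 0.0299 + 0.0538 × 0.9512² = 0.07857.
D = q·S·CD = 817.7 × 14 × 0.07857 = 899.5 N

D = 900 N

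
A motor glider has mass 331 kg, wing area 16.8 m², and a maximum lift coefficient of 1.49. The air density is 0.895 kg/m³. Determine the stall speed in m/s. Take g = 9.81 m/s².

V_stall = 17 m/s

Weight W = mg = 331 × 9.81 = 3247 N.
V_stall = √(2W/(ρ·S·CL,max)) = √(2 × 3247 / (0.895 × 16.8 × 1.49))
V_stall = √289.9 = 17 m/s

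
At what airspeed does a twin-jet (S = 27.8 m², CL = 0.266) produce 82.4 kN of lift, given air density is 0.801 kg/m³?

L = ½ρv²S·CL ⇒ v = √(2L/(ρ·S·CL))
v = √(2 × 82400 / (0.801 × 27.8 × 0.266)) = √27820 = 167 m/s

v = 167 m/s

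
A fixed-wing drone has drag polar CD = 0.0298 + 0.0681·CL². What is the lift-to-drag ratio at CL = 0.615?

CD = 0.0298 + 0.0681 × 0.615² = 0.05556
L/D = CL/CD = 0.615 / 0.05556 = 11.1

L/D = 11.1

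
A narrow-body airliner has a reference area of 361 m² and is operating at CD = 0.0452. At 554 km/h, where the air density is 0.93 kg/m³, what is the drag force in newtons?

Convert speed: v = 554 km/h ÷ 3.6 = 153.9 m/s.
Dynamic pressure q = ½ρv² = ½ × 0.93 × 153.9² = 11010 Pa.
D = q·S·CD = 11010 × 361 × 0.0452 = 1.8×10^5 N ≈ 180 kN

D = 1.8×10^5 N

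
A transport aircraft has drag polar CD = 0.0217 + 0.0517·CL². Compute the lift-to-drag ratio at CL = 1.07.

L/D = 13.2

CD = 0.0217 + 0.0517 × 1.07² = 0.08089
L/D = CL/CD = 1.07 / 0.08089 = 13.2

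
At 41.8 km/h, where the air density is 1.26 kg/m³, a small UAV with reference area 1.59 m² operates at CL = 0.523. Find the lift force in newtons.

Convert speed: v = 41.8 km/h ÷ 3.6 = 11.61 m/s.
L = ½ρv²S·CL = ½ × 1.26 × 11.61² × 1.59 × 0.523 = 70.6 N

L = 70.6 N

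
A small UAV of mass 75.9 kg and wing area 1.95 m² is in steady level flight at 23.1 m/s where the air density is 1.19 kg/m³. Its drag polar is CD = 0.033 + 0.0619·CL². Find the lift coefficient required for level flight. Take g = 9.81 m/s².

CL = 1.2

Weight W = mg = 75.9 × 9.81 = 744.58 N; in level flight L = W.
Dynamic pressure q = 0.5 × 1.19 × 23.1² = 317.5 Pa.
CL = 2W/(ρv²S) = 2×744.58/(1.19×23.1²×1.95) = 1.203.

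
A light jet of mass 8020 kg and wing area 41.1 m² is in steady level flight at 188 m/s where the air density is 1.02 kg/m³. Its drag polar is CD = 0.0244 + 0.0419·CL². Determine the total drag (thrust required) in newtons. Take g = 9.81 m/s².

D = 18400 N

Level flight ⇒ L = W = m·g = 8020 × 9.81 = 78676 N.
Dynamic pressure q = 0.5 × 1.02 × 188² = 18030 Pa.
CL = W/(q·S) = 78676 / (18030 × 41.1) = 0.1062.
CD = 0.0244 + 0.0419 × 0.1062² = 0.02487.
D = q·S·CD = 18030 × 41.1 × 0.02487 = 18430 N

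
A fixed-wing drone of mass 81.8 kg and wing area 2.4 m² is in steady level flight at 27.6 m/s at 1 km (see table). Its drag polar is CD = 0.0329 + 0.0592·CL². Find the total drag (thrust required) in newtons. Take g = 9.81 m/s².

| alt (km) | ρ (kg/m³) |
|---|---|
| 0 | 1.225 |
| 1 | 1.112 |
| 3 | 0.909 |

D = 70.9 N

At 1 km, from the table: ρ = 1.112 kg/m³.
Level flight ⇒ L = W = m·g = 81.8 × 9.81 = 802.46 N.
Dynamic pressure q = 0.5 × 1.112 × 27.6² = 423.5 Pa.
Required CL = L/(qS) = 802.46/(423.5·2.4) = 0.7894.
CD = 0.0329 + 0.0592 × 0.7894² = 0.06979.
D = q·S·CD = 423.5 × 2.4 × 0.06979 = 70.95 N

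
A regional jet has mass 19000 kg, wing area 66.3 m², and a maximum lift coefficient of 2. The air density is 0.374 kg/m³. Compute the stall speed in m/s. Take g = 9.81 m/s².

V_stall = 86.7 m/s

Weight W = mg = 19000 × 9.81 = 1.864×10^5 N.
From L = ½ρV²S·CL,max = W: V_stall = √(2W/(ρSCL,max)) = √(2·1.864×10^5/(0.374·66.3·2))
V_stall = √7517 = 86.7 m/s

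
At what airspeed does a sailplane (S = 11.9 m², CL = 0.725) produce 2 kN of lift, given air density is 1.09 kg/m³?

v = 20.6 m/s

L = ½ρv²S·CL ⇒ v = √(2L/(ρ·S·CL))
v = √(2 × 2000 / (1.09 × 11.9 × 0.725)) = √425.4 = 20.6 m/s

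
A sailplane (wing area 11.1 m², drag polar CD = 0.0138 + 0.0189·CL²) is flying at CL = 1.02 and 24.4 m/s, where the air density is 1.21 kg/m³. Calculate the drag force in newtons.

D = 134 N

CD = 0.0138 + 0.0189 × 1.02² = 0.03346
D = ½ρv²S·CD = ½ × 1.21 × 24.4² × 11.1 × 0.03346 = 134 N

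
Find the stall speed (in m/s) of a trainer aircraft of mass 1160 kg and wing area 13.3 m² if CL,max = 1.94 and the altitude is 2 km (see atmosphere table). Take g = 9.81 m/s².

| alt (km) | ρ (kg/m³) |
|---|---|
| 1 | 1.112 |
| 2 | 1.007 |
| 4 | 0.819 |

V_stall = 29.6 m/s

At 2 km, from the table: ρ = 1.007 kg/m³.
Stall occurs when L = W at CL,max. W = mg = 1160 × 9.81 = 11380 N.
V_stall = √(2W/(ρ·S·CL,max)) = √(2 × 11380 / (1.007 × 13.3 × 1.94))
V_stall = √875.9 = 29.6 m/s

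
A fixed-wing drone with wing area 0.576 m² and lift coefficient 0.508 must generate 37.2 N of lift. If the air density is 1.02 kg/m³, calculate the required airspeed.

v = 15.8 m/s

L = ½ρv²S·CL ⇒ v = √(2L/(ρ·S·CL))
v = √(2 × 37.2 / (1.02 × 0.576 × 0.508)) = √249.3 = 15.8 m/s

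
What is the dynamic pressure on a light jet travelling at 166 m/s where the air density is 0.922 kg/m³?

q = 12700 Pa

q = ½ρv² = ½ × 0.922 × 166² = 12700 Pa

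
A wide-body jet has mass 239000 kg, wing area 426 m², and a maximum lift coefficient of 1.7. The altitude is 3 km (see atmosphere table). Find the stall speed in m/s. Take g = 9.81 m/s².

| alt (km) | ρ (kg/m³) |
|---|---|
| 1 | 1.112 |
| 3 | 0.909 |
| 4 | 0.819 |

V_stall = 84.4 m/s

At 3 km, from the table: ρ = 0.909 kg/m³.
Stall occurs when L = W at CL,max. W = mg = 239000 × 9.81 = 2.345×10^6 N.
From L = ½ρV²S·CL,max = W: V_stall = √(2W/(ρSCL,max)) = √(2·2.345×10^6/(0.909·426·1.7))
V_stall = √7123 = 84.4 m/s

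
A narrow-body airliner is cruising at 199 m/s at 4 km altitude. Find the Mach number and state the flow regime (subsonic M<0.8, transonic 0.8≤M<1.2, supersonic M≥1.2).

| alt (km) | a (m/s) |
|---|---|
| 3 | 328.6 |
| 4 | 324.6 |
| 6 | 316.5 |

M = 0.613 (subsonic)

At 4 km, from the table: a = 324.6 m/s.
M = v/a = 199 / 324.6 = 0.613
M = 0.613 → subsonic.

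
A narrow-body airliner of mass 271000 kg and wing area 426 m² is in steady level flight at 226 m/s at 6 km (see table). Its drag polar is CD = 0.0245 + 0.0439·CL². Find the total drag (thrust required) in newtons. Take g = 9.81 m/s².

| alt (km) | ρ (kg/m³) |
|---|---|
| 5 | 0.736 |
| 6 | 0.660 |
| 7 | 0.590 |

D = 2.19×10^5 N

At 6 km, from the table: ρ = 0.660 kg/m³.
Level flight ⇒ L = W = m·g = 271000 × 9.81 = 2.6585×10^6 N.
q = ½ρv² = ½ × 0.66 × 226² = 16860 Pa.
CL = 2W/(ρv²S) = 2×2.6585×10^6/(0.66×226²×426) = 0.3703.
CD = 0.0245 + 0.0439 × 0.3703² = 0.03052.
D = q·S·CD = 16860 × 426 × 0.03052 = 2.191×10^5 N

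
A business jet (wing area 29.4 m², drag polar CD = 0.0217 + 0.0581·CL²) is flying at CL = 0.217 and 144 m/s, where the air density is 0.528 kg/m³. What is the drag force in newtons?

CD = 0.0217 + 0.0581 × 0.217² = 0.02444
D = ½ρv²S·CD = ½ × 0.528 × 144² × 29.4 × 0.02444 = 3930 N

D = 3930 N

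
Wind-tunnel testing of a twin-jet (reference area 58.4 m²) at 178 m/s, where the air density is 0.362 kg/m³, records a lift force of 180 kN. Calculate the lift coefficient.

From L = ½ρv²S·CL, rearranging gives CL = 2L/(ρv²S).
CL = 2 × 1.8×10^5 / (0.362 × 178² × 58.4) = 0.537

CL = 0.537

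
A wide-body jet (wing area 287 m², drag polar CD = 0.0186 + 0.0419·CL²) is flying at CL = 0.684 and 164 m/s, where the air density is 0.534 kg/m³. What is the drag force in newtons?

D = 78700 N

CD = 0.0186 + 0.0419 × 0.684² = 0.0382
D = ½ρv²S·CD = ½ × 0.534 × 164² × 287 × 0.0382 = 78700 N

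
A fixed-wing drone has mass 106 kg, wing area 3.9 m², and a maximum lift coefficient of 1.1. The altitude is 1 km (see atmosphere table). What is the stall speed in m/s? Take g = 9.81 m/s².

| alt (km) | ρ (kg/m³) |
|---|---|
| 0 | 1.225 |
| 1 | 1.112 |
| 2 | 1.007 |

At 1 km, from the table: ρ = 1.112 kg/m³.
Weight W = mg = 106 × 9.81 = 1040 N.
V_stall = √(2W/(ρ·S·CL,max)) = √(2 × 1040 / (1.112 × 3.9 × 1.1))
V_stall = √436 = 20.9 m/s

V_stall = 20.9 m/s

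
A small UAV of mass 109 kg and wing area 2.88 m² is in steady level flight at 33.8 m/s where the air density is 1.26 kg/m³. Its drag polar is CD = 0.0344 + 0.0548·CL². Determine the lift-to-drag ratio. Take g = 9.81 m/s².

Weight W = mg = 109 × 9.81 = 1069.3 N; in level flight L = W.
Dynamic pressure q = 0.5 × 1.26 × 33.8² = 719.7 Pa.
CL = W/(q·S) = 1069.3 / (719.7 × 2.88) = 0.5159.
CD = 0.0344 + 0.0548 × 0.5159² = 0.04898.
L/D = CL/CD = 0.5159 / 0.04898 = 10.5

L/D = 10.5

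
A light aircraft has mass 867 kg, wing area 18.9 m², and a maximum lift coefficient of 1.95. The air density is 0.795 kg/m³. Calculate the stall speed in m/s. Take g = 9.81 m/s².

At stall, lift equals weight: L = W = m·g = 867 × 9.81 = 8505 N.
From L = ½ρV²S·CL,max = W: V_stall = √(2W/(ρSCL,max)) = √(2·8505/(0.795·18.9·1.95))
V_stall = √580.6 = 24.1 m/s

V_stall = 24.1 m/s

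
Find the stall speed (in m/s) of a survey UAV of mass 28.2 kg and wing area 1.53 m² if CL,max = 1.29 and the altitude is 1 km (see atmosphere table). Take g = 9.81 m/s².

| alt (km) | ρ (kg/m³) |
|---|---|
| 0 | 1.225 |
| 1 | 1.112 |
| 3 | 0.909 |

At 1 km, from the table: ρ = 1.112 kg/m³.
At stall, lift equals weight: L = W = m·g = 28.2 × 9.81 = 276.6 N.
V_stall = √(2W/(ρ·S·CL,max)) = √(2 × 276.6 / (1.112 × 1.53 × 1.29))
V_stall = √252.1 = 15.9 m/s

V_stall = 15.9 m/s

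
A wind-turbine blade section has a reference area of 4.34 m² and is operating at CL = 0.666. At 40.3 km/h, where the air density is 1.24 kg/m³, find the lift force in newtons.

L = 225 N

Convert speed: v = 40.3 km/h ÷ 3.6 = 11.19 m/s.
L = ½ρv²S·CL = ½ × 1.24 × 11.19² × 4.34 × 0.666 = 225 N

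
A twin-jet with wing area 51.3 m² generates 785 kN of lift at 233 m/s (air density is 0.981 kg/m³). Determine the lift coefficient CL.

From L = ½ρv²S·CL, rearranging gives CL = 2L/(ρv²S).
CL = 2 × 7.85×10^5 / (0.981 × 233² × 51.3) = 0.575

CL = 0.575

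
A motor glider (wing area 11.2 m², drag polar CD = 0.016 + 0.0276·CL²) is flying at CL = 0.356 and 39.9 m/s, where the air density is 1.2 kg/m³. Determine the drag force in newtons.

D = 209 N

CD = 0.016 + 0.0276 × 0.356² = 0.0195
D = ½ρv²S·CD = ½ × 1.2 × 39.9² × 11.2 × 0.0195 = 209 N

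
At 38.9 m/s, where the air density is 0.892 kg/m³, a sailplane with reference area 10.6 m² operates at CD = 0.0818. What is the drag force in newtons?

Dynamic pressure q = ½ρv² = ½ × 0.892 × 38.9² = 674.9 Pa.
D = q·S·CD = 674.9 × 10.6 × 0.0818 = 585 N

D = 585 N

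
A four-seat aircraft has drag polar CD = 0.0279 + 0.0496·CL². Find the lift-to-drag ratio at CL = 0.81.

L/D = 13.4

CD = 0.0279 + 0.0496 × 0.81² = 0.06044
L/D = CL/CD = 0.81 / 0.06044 = 13.4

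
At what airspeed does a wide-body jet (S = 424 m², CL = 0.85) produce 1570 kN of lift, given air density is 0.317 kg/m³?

L = ½ρv²S·CL ⇒ v = √(2L/(ρ·S·CL))
v = √(2 × 1.57×10^6 / (0.317 × 424 × 0.85)) = √27480 = 166 m/s

v = 166 m/s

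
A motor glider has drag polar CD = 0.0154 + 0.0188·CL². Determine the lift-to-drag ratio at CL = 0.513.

L/D = 25.2

CD = 0.0154 + 0.0188 × 0.513² = 0.02035
L/D = CL/CD = 0.513 / 0.02035 = 25.2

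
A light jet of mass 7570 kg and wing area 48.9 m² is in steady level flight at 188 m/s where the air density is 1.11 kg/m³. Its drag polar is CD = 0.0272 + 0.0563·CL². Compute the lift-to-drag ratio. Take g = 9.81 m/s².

L/D = 2.81

Level flight ⇒ L = W = m·g = 7570 × 9.81 = 74262 N.
Dynamic pressure q = 0.5 × 1.11 × 188² = 19620 Pa.
CL = W/(q·S) = 74262 / (19620 × 48.9) = 0.07742.
CD = 0.0272 + 0.0563 × 0.07742² = 0.02754.
L/D = CL/CD = 0.07742 / 0.02754 = 2.81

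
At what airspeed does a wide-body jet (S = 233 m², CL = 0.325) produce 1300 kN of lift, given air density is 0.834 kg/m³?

L = ½ρv²S·CL ⇒ v = √(2L/(ρ·S·CL))
v = √(2 × 1.3×10^6 / (0.834 × 233 × 0.325)) = √41170 = 203 m/s

v = 203 m/s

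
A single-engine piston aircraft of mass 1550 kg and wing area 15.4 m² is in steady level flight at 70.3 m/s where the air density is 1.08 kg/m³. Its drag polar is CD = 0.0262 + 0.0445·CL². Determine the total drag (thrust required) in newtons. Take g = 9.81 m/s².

Weight W = mg = 1550 × 9.81 = 15206 N; in level flight L = W.
q = ½ρv² = ½ × 1.08 × 70.3² = 2669 Pa.
CL = W/(q·S) = 15206 / (2669 × 15.4) = 0.37.
CD = 0.0262 + 0.0445 × 0.37² = 0.03229.
D = q·S·CD = 2669 × 15.4 × 0.03229 = 1327 N

D = 1330 N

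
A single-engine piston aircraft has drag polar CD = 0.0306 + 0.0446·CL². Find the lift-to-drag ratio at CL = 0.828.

CD = 0.0306 + 0.0446 × 0.828² = 0.06118
L/D = CL/CD = 0.828 / 0.06118 = 13.5

L/D = 13.5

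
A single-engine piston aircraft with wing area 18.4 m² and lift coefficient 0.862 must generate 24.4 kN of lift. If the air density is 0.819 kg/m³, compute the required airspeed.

L = ½ρv²S·CL ⇒ v = √(2L/(ρ·S·CL))
v = √(2 × 24400 / (0.819 × 18.4 × 0.862)) = √3757 = 61.3 m/s

v = 61.3 m/s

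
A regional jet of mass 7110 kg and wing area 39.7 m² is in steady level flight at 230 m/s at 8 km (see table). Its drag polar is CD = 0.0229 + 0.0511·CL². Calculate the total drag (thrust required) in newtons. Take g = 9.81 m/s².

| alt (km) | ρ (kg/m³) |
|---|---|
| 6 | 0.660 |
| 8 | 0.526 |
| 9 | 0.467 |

At 8 km, from the table: ρ = 0.526 kg/m³.
Weight W = mg = 7110 × 9.81 = 69749 N; in level flight L = W.
q = ½ρv² = ½ × 0.526 × 230² = 13910 Pa.
CL = W/(q·S) = 69749 / (13910 × 39.7) = 0.1263.
CD = 0.0229 + 0.0511 × 0.1263² = 0.02371.
D = q·S·CD = 13910 × 39.7 × 0.02371 = 13100 N

D = 13100 N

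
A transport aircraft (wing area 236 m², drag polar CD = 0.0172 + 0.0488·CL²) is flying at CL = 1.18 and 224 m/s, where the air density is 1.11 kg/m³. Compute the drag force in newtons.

D = 5.6×10^5 N

CD = 0.0172 + 0.0488 × 1.18² = 0.08515
D = ½ρv²S·CD = ½ × 1.11 × 224² × 236 × 0.08515 = 5.6×10^5 N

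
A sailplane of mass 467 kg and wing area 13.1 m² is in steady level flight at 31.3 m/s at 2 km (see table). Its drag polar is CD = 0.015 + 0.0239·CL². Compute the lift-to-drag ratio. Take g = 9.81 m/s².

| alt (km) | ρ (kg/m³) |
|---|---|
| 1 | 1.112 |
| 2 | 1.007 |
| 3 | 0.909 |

L/D = 26.2

At 2 km, from the table: ρ = 1.007 kg/m³.
In steady level flight, lift balances weight: W = mg = 467 × 9.81 = 4581.3 N.
Dynamic pressure q = 0.5 × 1.007 × 31.3² = 493.3 Pa.
CL = W/(q·S) = 4581.3 / (493.3 × 13.1) = 0.709.
CD = 0.015 + 0.0239 × 0.709² = 0.02701.
L/D = CL/CD = 0.709 / 0.02701 = 26.2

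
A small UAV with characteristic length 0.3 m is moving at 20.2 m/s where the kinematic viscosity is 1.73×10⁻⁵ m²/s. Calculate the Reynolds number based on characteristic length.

Re = v·c/ν = 20.2 × 0.3 / (1.73×10⁻⁵) = 3.5×10^5

Re = 3.5×10^5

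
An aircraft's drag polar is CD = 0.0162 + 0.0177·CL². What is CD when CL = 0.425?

CD = 0.0162 + 0.0177 × 0.425² = 0.0162 + 0.003197 = 0.0194

CD = 0.0194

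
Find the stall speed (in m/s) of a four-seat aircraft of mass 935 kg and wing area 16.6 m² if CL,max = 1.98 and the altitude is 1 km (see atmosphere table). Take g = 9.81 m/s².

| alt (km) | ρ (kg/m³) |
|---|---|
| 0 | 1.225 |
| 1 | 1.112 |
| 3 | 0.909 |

At 1 km, from the table: ρ = 1.112 kg/m³.
Stall occurs when L = W at CL,max. W = mg = 935 × 9.81 = 9172 N.
V_stall = √(2W/(ρ·S·CL,max)) = √(2 × 9172 / (1.112 × 16.6 × 1.98))
V_stall = √501.9 = 22.4 m/s

V_stall = 22.4 m/s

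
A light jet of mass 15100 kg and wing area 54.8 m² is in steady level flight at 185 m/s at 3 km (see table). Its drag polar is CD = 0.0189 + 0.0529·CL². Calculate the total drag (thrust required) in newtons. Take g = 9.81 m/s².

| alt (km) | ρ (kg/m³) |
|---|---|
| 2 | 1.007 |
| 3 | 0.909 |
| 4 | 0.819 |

At 3 km, from the table: ρ = 0.909 kg/m³.
In steady level flight, lift balances weight: W = mg = 15100 × 9.81 = 1.4813×10^5 N.
Dynamic pressure q = 0.5 × 0.909 × 185² = 15560 Pa.
Required CL = L/(qS) = 1.4813×10^5/(15560·54.8) = 0.1738.
CD = 0.0189 + 0.0529 × 0.1738² = 0.0205.
D = q·S·CD = 15560 × 54.8 × 0.0205 = 17470 N

D = 17500 N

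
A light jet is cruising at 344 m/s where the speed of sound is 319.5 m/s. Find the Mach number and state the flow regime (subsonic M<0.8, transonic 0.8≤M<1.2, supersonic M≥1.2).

M = 1.08 (transonic)

M = v/a = 344 / 319.5 = 1.08
M = 1.08 → transonic.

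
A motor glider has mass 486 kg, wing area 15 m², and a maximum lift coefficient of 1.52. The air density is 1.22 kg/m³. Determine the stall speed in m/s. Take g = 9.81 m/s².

V_stall = 18.5 m/s

Stall occurs when L = W at CL,max. W = mg = 486 × 9.81 = 4768 N.
V_stall = √(2W/(ρ·S·CL,max)) = √(2 × 4768 / (1.22 × 15 × 1.52))
V_stall = √342.8 = 18.5 m/s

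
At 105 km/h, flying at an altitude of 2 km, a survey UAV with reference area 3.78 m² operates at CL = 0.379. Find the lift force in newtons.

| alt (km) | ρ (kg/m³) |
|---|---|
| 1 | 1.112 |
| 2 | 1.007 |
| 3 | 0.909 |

L = 614 N

At 2 km, from the table: ρ = 1.007 kg/m³.
Convert speed: v = 105 km/h ÷ 3.6 = 29.17 m/s.
L = ½ρv²S·CL = ½ × 1.007 × 29.17² × 3.78 × 0.379 = 614 N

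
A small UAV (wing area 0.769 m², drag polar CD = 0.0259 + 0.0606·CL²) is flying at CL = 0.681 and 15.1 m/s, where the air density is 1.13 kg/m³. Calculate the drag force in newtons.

D = 5.35 N

CD = 0.0259 + 0.0606 × 0.681² = 0.054
D = ½ρv²S·CD = ½ × 1.13 × 15.1² × 0.769 × 0.054 = 5.35 N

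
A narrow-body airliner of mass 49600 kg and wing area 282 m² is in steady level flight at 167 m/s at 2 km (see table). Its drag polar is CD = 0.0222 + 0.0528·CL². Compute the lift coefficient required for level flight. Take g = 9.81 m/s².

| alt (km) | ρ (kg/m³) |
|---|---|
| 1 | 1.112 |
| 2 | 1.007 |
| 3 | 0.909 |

At 2 km, from the table: ρ = 1.007 kg/m³.
Level flight ⇒ L = W = m·g = 49600 × 9.81 = 4.8658×10^5 N.
q = ½ρv² = ½ × 1.007 × 167² = 14040 Pa.
CL = W/(q·S) = 4.8658×10^5 / (14040 × 282) = 0.1229.

CL = 0.123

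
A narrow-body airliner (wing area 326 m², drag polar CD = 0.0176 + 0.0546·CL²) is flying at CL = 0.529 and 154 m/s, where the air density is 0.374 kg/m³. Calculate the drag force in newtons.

D = 47500 N

CD = 0.0176 + 0.0546 × 0.529² = 0.03288
D = ½ρv²S·CD = ½ × 0.374 × 154² × 326 × 0.03288 = 47500 N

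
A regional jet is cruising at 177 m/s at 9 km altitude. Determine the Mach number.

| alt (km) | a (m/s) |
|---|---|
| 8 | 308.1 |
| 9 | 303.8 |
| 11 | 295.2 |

At 9 km, from the table: a = 303.8 m/s.
M = v/a = 177 / 303.8 = 0.583

M = 0.583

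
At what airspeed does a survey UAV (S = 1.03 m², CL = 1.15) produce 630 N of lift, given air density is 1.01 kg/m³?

L = ½ρv²S·CL ⇒ v = √(2L/(ρ·S·CL))
v = √(2 × 630 / (1.01 × 1.03 × 1.15)) = √1053 = 32.5 m/s

v = 32.5 m/s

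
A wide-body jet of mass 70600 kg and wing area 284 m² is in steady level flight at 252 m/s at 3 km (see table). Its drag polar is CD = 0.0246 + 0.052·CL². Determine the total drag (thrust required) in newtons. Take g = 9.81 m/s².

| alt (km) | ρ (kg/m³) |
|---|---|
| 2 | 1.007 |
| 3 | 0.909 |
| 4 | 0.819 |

At 3 km, from the table: ρ = 0.909 kg/m³.
Level flight ⇒ L = W = m·g = 70600 × 9.81 = 6.9259×10^5 N.
q = ½ρv² = ½ × 0.909 × 252² = 28860 Pa.
Required CL = L/(qS) = 6.9259×10^5/(28860·284) = 0.08449.
CD = 0.0246 + 0.052 × 0.08449² = 0.02497.
D = q·S·CD = 28860 × 284 × 0.02497 = 2.047×10^5 N

D = 2.05×10^5 N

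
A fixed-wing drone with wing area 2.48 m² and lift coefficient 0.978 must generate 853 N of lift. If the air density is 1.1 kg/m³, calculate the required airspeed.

L = ½ρv²S·CL ⇒ v = √(2L/(ρ·S·CL))
v = √(2 × 853 / (1.1 × 2.48 × 0.978)) = √639.4 = 25.3 m/s

v = 25.3 m/s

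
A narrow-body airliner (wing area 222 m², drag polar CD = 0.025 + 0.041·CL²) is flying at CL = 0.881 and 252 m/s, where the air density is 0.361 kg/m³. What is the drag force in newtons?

D = 1.45×10^5 N

CD = 0.025 + 0.041 × 0.881² = 0.05682
D = ½ρv²S·CD = ½ × 0.361 × 252² × 222 × 0.05682 = 1.45×10^5 N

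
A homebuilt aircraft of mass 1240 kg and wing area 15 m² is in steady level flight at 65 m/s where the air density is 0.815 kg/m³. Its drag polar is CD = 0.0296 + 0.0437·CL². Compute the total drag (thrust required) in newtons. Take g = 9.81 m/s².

In steady level flight, lift balances weight: W = mg = 1240 × 9.81 = 12164 N.
q = ½ρv² = ½ × 0.815 × 65² = 1722 Pa.
CL = 2W/(ρv²S) = 2×12164/(0.815×65²×15) = 0.471.
CD = 0.0296 + 0.0437 × 0.471² = 0.0393.
D = q·S·CD = 1722 × 15 × 0.0393 = 1015 N

D = 1010 N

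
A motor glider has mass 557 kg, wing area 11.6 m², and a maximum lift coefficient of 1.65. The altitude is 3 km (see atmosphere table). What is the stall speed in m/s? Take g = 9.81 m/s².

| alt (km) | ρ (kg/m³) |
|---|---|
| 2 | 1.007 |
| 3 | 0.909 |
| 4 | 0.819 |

V_stall = 25.1 m/s

At 3 km, from the table: ρ = 0.909 kg/m³.
Stall occurs when L = W at CL,max. W = mg = 557 × 9.81 = 5464 N.
From L = ½ρV²S·CL,max = W: V_stall = √(2W/(ρSCL,max)) = √(2·5464/(0.909·11.6·1.65))
V_stall = √628.1 = 25.1 m/s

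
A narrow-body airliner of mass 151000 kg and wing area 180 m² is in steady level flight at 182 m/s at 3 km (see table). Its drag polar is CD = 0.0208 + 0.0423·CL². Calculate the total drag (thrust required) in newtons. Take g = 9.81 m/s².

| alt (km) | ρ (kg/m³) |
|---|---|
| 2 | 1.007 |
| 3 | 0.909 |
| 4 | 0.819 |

At 3 km, from the table: ρ = 0.909 kg/m³.
In steady level flight, lift balances weight: W = mg = 151000 × 9.81 = 1.4813×10^6 N.
Dynamic pressure q = 0.5 × 0.909 × 182² = 15050 Pa.
CL = W/(q·S) = 1.4813×10^6 / (15050 × 180) = 0.5466.
CD = 0.0208 + 0.0423 × 0.5466² = 0.03344.
D = q·S·CD = 15050 × 180 × 0.03344 = 90620 N

D = 90600 N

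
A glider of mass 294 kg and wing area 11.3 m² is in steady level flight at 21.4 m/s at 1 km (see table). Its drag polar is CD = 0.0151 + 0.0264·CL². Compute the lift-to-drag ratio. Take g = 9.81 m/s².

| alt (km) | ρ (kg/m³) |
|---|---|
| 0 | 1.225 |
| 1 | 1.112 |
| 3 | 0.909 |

L/D = 24.1

At 1 km, from the table: ρ = 1.112 kg/m³.
Level flight ⇒ L = W = m·g = 294 × 9.81 = 2884.1 N.
Dynamic pressure q = 0.5 × 1.112 × 21.4² = 254.6 Pa.
CL = W/(q·S) = 2884.1 / (254.6 × 11.3) = 1.002.
CD = 0.0151 + 0.0264 × 1.002² = 0.04163.
L/D = CL/CD = 1.002 / 0.04163 = 24.1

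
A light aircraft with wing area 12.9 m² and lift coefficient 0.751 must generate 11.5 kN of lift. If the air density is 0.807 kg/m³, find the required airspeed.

v = 54.2 m/s

L = ½ρv²S·CL ⇒ v = √(2L/(ρ·S·CL))
v = √(2 × 11500 / (0.807 × 12.9 × 0.751)) = √2942 = 54.2 m/s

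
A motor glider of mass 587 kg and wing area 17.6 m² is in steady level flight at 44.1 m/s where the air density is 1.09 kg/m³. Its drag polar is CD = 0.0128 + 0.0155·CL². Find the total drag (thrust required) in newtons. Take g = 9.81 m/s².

D = 266 N

Weight W = mg = 587 × 9.81 = 5758.5 N; in level flight L = W.
q = ½ρv² = ½ × 1.09 × 44.1² = 1060 Pa.
CL = W/(q·S) = 5758.5 / (1060 × 17.6) = 0.3087.
CD = 0.0128 + 0.0155 × 0.3087² = 0.01428.
D = q·S·CD = 1060 × 17.6 × 0.01428 = 266.3 N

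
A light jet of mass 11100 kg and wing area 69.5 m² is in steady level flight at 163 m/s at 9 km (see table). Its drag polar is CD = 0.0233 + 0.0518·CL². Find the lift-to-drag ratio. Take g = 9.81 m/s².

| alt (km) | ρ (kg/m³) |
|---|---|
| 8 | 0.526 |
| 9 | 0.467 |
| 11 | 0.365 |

At 9 km, from the table: ρ = 0.467 kg/m³.
In steady level flight, lift balances weight: W = mg = 11100 × 9.81 = 1.0889×10^5 N.
Dynamic pressure q = 0.5 × 0.467 × 163² = 6204 Pa.
CL = W/(q·S) = 1.0889×10^5 / (6204 × 69.5) = 0.2525.
CD = 0.0233 + 0.0518 × 0.2525² = 0.0266.
L/D = CL/CD = 0.2525 / 0.0266 = 9.49

L/D = 9.49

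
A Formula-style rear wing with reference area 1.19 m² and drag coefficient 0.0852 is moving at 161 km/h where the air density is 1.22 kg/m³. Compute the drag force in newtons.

Convert speed: v = 161 km/h ÷ 3.6 = 44.72 m/s.
D = ½ρv²S·CD = ½ × 1.22 × 44.72² × 1.19 × 0.0852 = 124 N

D = 124 N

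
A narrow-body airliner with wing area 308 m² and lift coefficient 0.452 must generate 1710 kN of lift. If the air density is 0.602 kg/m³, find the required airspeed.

v = 202 m/s

L = ½ρv²S·CL ⇒ v = √(2L/(ρ·S·CL))
v = √(2 × 1.71×10^6 / (0.602 × 308 × 0.452)) = √40810 = 202 m/s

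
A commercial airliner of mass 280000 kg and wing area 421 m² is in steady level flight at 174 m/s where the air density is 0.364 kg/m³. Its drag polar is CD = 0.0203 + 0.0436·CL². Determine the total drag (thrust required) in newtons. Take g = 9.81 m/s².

D = 1.89×10^5 N

In steady level flight, lift balances weight: W = mg = 280000 × 9.81 = 2.7468×10^6 N.
q = ½ρv² = ½ × 0.364 × 174² = 5510 Pa.
CL = W/(q·S) = 2.7468×10^6 / (5510 × 421) = 1.184.
CD = 0.0203 + 0.0436 × 1.184² = 0.08143.
D = q·S·CD = 5510 × 421 × 0.08143 = 1.889×10^5 N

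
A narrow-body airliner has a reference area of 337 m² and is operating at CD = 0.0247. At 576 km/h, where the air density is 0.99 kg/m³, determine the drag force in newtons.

D = 1.05×10^5 N

Convert speed: v = 576 km/h ÷ 3.6 = 160 m/s.
D = ½ρv²S·CD = ½ × 0.99 × 160² × 337 × 0.0247 = 1.05×10^5 N ≈ 105 kN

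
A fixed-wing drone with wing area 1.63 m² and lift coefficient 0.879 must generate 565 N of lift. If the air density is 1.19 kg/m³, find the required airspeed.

v = 25.7 m/s

L = ½ρv²S·CL ⇒ v = √(2L/(ρ·S·CL))
v = √(2 × 565 / (1.19 × 1.63 × 0.879)) = √662.8 = 25.7 m/s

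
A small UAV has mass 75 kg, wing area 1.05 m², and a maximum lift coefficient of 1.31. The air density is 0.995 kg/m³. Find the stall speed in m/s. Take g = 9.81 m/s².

V_stall = 32.8 m/s

Stall occurs when L = W at CL,max. W = mg = 75 × 9.81 = 735.8 N.
V_stall = √(2W/(ρ·S·CL,max)) = √(2 × 735.8 / (0.995 × 1.05 × 1.31))
V_stall = √1075 = 32.8 m/s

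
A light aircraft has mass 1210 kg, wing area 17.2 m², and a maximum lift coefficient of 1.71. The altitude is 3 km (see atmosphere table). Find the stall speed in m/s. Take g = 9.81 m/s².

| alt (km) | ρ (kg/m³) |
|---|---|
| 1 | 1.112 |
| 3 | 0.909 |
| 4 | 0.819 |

At 3 km, from the table: ρ = 0.909 kg/m³.
At stall, lift equals weight: L = W = m·g = 1210 × 9.81 = 11870 N.
V_stall = √(2W/(ρ·S·CL,max)) = √(2 × 11870 / (0.909 × 17.2 × 1.71))
V_stall = √888 = 29.8 m/s

V_stall = 29.8 m/s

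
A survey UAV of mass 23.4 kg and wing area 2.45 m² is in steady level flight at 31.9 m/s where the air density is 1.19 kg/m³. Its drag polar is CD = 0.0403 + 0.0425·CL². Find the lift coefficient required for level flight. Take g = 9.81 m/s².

CL = 0.155

Level flight ⇒ L = W = m·g = 23.4 × 9.81 = 229.55 N.
q = ½ρv² = ½ × 1.19 × 31.9² = 605.5 Pa.
CL = W/(q·S) = 229.55 / (605.5 × 2.45) = 0.1547.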